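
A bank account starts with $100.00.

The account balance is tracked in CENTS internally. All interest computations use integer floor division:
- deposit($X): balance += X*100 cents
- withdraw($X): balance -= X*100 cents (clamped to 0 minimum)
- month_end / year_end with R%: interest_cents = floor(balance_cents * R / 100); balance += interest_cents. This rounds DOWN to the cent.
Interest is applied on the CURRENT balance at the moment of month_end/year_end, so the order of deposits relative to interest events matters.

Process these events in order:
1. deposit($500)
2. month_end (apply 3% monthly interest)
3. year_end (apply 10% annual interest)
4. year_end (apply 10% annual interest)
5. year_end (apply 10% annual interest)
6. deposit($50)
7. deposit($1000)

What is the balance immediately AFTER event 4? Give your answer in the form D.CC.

After 1 (deposit($500)): balance=$600.00 total_interest=$0.00
After 2 (month_end (apply 3% monthly interest)): balance=$618.00 total_interest=$18.00
After 3 (year_end (apply 10% annual interest)): balance=$679.80 total_interest=$79.80
After 4 (year_end (apply 10% annual interest)): balance=$747.78 total_interest=$147.78

Answer: 747.78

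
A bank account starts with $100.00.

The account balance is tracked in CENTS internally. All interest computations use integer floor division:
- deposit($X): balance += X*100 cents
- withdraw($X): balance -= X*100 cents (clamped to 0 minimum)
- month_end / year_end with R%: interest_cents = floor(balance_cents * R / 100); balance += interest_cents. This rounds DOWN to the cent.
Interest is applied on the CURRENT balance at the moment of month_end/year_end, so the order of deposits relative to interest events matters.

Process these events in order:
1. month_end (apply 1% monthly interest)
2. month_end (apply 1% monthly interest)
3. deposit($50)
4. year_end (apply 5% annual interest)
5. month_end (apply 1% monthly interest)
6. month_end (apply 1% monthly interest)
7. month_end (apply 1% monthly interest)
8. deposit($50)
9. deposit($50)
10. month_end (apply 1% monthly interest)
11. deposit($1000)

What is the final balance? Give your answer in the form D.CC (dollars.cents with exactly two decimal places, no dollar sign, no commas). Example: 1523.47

After 1 (month_end (apply 1% monthly interest)): balance=$101.00 total_interest=$1.00
After 2 (month_end (apply 1% monthly interest)): balance=$102.01 total_interest=$2.01
After 3 (deposit($50)): balance=$152.01 total_interest=$2.01
After 4 (year_end (apply 5% annual interest)): balance=$159.61 total_interest=$9.61
After 5 (month_end (apply 1% monthly interest)): balance=$161.20 total_interest=$11.20
After 6 (month_end (apply 1% monthly interest)): balance=$162.81 total_interest=$12.81
After 7 (month_end (apply 1% monthly interest)): balance=$164.43 total_interest=$14.43
After 8 (deposit($50)): balance=$214.43 total_interest=$14.43
After 9 (deposit($50)): balance=$264.43 total_interest=$14.43
After 10 (month_end (apply 1% monthly interest)): balance=$267.07 total_interest=$17.07
After 11 (deposit($1000)): balance=$1267.07 total_interest=$17.07

Answer: 1267.07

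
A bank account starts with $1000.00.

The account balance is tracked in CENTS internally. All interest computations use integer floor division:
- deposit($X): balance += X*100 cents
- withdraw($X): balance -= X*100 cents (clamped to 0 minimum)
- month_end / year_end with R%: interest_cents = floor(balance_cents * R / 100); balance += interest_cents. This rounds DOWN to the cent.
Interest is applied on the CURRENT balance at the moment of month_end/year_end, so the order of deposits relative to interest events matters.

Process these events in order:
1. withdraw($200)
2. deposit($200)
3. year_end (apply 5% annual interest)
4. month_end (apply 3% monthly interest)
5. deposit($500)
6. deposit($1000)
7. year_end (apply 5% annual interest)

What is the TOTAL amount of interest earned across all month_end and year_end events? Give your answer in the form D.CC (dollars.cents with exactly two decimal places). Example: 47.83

Answer: 210.57

Derivation:
After 1 (withdraw($200)): balance=$800.00 total_interest=$0.00
After 2 (deposit($200)): balance=$1000.00 total_interest=$0.00
After 3 (year_end (apply 5% annual interest)): balance=$1050.00 total_interest=$50.00
After 4 (month_end (apply 3% monthly interest)): balance=$1081.50 total_interest=$81.50
After 5 (deposit($500)): balance=$1581.50 total_interest=$81.50
After 6 (deposit($1000)): balance=$2581.50 total_interest=$81.50
After 7 (year_end (apply 5% annual interest)): balance=$2710.57 total_interest=$210.57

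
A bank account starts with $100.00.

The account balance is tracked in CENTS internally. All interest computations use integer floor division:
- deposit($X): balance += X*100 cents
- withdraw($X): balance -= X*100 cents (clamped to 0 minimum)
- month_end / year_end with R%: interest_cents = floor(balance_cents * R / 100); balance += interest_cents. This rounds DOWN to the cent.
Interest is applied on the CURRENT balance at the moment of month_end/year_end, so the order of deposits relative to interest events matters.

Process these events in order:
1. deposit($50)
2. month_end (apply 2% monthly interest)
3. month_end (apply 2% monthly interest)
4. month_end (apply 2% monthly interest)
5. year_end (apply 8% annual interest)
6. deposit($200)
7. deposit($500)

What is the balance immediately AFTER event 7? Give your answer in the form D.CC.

After 1 (deposit($50)): balance=$150.00 total_interest=$0.00
After 2 (month_end (apply 2% monthly interest)): balance=$153.00 total_interest=$3.00
After 3 (month_end (apply 2% monthly interest)): balance=$156.06 total_interest=$6.06
After 4 (month_end (apply 2% monthly interest)): balance=$159.18 total_interest=$9.18
After 5 (year_end (apply 8% annual interest)): balance=$171.91 total_interest=$21.91
After 6 (deposit($200)): balance=$371.91 total_interest=$21.91
After 7 (deposit($500)): balance=$871.91 total_interest=$21.91

Answer: 871.91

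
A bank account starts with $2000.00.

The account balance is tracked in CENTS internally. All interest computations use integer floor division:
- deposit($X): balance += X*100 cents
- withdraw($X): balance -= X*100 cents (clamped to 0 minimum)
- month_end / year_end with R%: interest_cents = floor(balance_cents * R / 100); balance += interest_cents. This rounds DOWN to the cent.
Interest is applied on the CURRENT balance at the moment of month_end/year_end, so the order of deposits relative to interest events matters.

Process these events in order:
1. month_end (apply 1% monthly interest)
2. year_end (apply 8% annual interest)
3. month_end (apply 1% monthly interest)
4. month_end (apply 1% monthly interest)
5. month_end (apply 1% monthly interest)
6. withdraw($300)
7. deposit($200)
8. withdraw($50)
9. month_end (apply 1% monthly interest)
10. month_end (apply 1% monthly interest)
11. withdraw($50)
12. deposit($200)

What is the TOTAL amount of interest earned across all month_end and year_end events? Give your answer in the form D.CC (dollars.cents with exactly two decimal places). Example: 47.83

After 1 (month_end (apply 1% monthly interest)): balance=$2020.00 total_interest=$20.00
After 2 (year_end (apply 8% annual interest)): balance=$2181.60 total_interest=$181.60
After 3 (month_end (apply 1% monthly interest)): balance=$2203.41 total_interest=$203.41
After 4 (month_end (apply 1% monthly interest)): balance=$2225.44 total_interest=$225.44
After 5 (month_end (apply 1% monthly interest)): balance=$2247.69 total_interest=$247.69
After 6 (withdraw($300)): balance=$1947.69 total_interest=$247.69
After 7 (deposit($200)): balance=$2147.69 total_interest=$247.69
After 8 (withdraw($50)): balance=$2097.69 total_interest=$247.69
After 9 (month_end (apply 1% monthly interest)): balance=$2118.66 total_interest=$268.66
After 10 (month_end (apply 1% monthly interest)): balance=$2139.84 total_interest=$289.84
After 11 (withdraw($50)): balance=$2089.84 total_interest=$289.84
After 12 (deposit($200)): balance=$2289.84 total_interest=$289.84

Answer: 289.84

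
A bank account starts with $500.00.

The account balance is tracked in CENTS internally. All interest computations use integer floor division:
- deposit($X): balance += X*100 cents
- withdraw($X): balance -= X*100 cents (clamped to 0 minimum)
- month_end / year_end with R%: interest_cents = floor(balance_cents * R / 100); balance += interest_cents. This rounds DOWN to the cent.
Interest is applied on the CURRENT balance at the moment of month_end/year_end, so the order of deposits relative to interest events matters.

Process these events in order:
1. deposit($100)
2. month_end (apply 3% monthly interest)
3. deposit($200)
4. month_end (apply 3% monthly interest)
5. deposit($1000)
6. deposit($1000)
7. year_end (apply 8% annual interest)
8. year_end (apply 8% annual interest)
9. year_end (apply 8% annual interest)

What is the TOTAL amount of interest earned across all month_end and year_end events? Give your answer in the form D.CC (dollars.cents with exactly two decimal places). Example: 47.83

After 1 (deposit($100)): balance=$600.00 total_interest=$0.00
After 2 (month_end (apply 3% monthly interest)): balance=$618.00 total_interest=$18.00
After 3 (deposit($200)): balance=$818.00 total_interest=$18.00
After 4 (month_end (apply 3% monthly interest)): balance=$842.54 total_interest=$42.54
After 5 (deposit($1000)): balance=$1842.54 total_interest=$42.54
After 6 (deposit($1000)): balance=$2842.54 total_interest=$42.54
After 7 (year_end (apply 8% annual interest)): balance=$3069.94 total_interest=$269.94
After 8 (year_end (apply 8% annual interest)): balance=$3315.53 total_interest=$515.53
After 9 (year_end (apply 8% annual interest)): balance=$3580.77 total_interest=$780.77

Answer: 780.77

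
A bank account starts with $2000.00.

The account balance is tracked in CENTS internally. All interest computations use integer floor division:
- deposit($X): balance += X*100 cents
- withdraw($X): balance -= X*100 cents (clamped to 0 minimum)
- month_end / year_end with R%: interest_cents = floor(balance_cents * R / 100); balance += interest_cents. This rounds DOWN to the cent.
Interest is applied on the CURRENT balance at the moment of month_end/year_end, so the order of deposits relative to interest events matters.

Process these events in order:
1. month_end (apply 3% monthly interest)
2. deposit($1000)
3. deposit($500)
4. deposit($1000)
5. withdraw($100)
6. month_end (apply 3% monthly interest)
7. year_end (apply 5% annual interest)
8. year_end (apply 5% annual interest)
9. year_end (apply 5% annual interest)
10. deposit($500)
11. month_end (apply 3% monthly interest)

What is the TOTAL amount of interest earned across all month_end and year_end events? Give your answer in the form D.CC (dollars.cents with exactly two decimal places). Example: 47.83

Answer: 1092.42

Derivation:
After 1 (month_end (apply 3% monthly interest)): balance=$2060.00 total_interest=$60.00
After 2 (deposit($1000)): balance=$3060.00 total_interest=$60.00
After 3 (deposit($500)): balance=$3560.00 total_interest=$60.00
After 4 (deposit($1000)): balance=$4560.00 total_interest=$60.00
After 5 (withdraw($100)): balance=$4460.00 total_interest=$60.00
After 6 (month_end (apply 3% monthly interest)): balance=$4593.80 total_interest=$193.80
After 7 (year_end (apply 5% annual interest)): balance=$4823.49 total_interest=$423.49
After 8 (year_end (apply 5% annual interest)): balance=$5064.66 total_interest=$664.66
After 9 (year_end (apply 5% annual interest)): balance=$5317.89 total_interest=$917.89
After 10 (deposit($500)): balance=$5817.89 total_interest=$917.89
After 11 (month_end (apply 3% monthly interest)): balance=$5992.42 total_interest=$1092.42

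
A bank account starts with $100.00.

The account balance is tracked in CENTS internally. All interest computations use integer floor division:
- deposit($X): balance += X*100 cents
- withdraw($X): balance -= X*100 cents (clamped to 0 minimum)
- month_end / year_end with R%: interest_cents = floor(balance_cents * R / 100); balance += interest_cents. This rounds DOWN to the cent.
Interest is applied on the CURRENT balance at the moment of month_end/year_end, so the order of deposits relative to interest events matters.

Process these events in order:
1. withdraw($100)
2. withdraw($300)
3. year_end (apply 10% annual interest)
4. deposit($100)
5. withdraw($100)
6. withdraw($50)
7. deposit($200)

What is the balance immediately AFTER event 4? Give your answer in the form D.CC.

Answer: 100.00

Derivation:
After 1 (withdraw($100)): balance=$0.00 total_interest=$0.00
After 2 (withdraw($300)): balance=$0.00 total_interest=$0.00
After 3 (year_end (apply 10% annual interest)): balance=$0.00 total_interest=$0.00
After 4 (deposit($100)): balance=$100.00 total_interest=$0.00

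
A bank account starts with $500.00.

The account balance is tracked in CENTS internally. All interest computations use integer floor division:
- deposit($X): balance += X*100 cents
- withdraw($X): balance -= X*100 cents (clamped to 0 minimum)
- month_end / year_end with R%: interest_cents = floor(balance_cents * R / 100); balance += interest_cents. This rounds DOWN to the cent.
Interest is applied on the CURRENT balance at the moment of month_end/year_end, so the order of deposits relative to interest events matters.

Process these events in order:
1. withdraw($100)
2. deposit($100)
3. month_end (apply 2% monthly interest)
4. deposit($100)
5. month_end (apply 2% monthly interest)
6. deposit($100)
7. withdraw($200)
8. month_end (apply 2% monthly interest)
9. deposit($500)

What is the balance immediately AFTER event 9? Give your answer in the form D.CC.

Answer: 1032.64

Derivation:
After 1 (withdraw($100)): balance=$400.00 total_interest=$0.00
After 2 (deposit($100)): balance=$500.00 total_interest=$0.00
After 3 (month_end (apply 2% monthly interest)): balance=$510.00 total_interest=$10.00
After 4 (deposit($100)): balance=$610.00 total_interest=$10.00
After 5 (month_end (apply 2% monthly interest)): balance=$622.20 total_interest=$22.20
After 6 (deposit($100)): balance=$722.20 total_interest=$22.20
After 7 (withdraw($200)): balance=$522.20 total_interest=$22.20
After 8 (month_end (apply 2% monthly interest)): balance=$532.64 total_interest=$32.64
After 9 (deposit($500)): balance=$1032.64 total_interest=$32.64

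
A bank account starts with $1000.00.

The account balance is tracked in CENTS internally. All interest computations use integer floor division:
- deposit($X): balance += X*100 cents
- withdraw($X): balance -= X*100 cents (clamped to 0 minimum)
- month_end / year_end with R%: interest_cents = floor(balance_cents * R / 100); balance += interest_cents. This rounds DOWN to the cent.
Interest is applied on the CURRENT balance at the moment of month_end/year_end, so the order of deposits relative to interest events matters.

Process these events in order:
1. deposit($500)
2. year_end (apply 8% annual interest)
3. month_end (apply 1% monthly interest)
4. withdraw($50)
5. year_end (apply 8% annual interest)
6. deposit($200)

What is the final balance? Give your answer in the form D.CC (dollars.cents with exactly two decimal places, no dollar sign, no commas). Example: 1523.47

After 1 (deposit($500)): balance=$1500.00 total_interest=$0.00
After 2 (year_end (apply 8% annual interest)): balance=$1620.00 total_interest=$120.00
After 3 (month_end (apply 1% monthly interest)): balance=$1636.20 total_interest=$136.20
After 4 (withdraw($50)): balance=$1586.20 total_interest=$136.20
After 5 (year_end (apply 8% annual interest)): balance=$1713.09 total_interest=$263.09
After 6 (deposit($200)): balance=$1913.09 total_interest=$263.09

Answer: 1913.09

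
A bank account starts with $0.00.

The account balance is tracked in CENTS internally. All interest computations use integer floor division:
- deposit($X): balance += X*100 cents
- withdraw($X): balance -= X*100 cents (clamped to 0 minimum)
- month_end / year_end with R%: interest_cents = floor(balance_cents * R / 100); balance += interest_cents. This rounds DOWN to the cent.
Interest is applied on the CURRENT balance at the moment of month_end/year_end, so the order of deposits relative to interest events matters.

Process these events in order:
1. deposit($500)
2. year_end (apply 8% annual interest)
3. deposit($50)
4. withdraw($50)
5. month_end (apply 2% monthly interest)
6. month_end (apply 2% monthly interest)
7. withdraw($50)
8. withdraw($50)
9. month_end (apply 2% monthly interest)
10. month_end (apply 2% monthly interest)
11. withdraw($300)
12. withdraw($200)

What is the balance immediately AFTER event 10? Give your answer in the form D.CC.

After 1 (deposit($500)): balance=$500.00 total_interest=$0.00
After 2 (year_end (apply 8% annual interest)): balance=$540.00 total_interest=$40.00
After 3 (deposit($50)): balance=$590.00 total_interest=$40.00
After 4 (withdraw($50)): balance=$540.00 total_interest=$40.00
After 5 (month_end (apply 2% monthly interest)): balance=$550.80 total_interest=$50.80
After 6 (month_end (apply 2% monthly interest)): balance=$561.81 total_interest=$61.81
After 7 (withdraw($50)): balance=$511.81 total_interest=$61.81
After 8 (withdraw($50)): balance=$461.81 total_interest=$61.81
After 9 (month_end (apply 2% monthly interest)): balance=$471.04 total_interest=$71.04
After 10 (month_end (apply 2% monthly interest)): balance=$480.46 total_interest=$80.46

Answer: 480.46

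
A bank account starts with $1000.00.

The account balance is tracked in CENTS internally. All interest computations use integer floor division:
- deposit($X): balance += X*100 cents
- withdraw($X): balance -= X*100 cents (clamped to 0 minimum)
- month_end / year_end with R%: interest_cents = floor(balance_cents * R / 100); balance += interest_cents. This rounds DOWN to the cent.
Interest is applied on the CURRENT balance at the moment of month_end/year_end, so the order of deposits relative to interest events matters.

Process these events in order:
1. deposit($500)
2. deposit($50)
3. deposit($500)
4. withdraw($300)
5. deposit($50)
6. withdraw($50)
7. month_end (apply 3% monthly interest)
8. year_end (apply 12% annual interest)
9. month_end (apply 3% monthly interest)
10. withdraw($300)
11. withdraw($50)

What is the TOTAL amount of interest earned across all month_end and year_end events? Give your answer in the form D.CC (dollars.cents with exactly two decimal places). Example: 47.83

Answer: 329.36

Derivation:
After 1 (deposit($500)): balance=$1500.00 total_interest=$0.00
After 2 (deposit($50)): balance=$1550.00 total_interest=$0.00
After 3 (deposit($500)): balance=$2050.00 total_interest=$0.00
After 4 (withdraw($300)): balance=$1750.00 total_interest=$0.00
After 5 (deposit($50)): balance=$1800.00 total_interest=$0.00
After 6 (withdraw($50)): balance=$1750.00 total_interest=$0.00
After 7 (month_end (apply 3% monthly interest)): balance=$1802.50 total_interest=$52.50
After 8 (year_end (apply 12% annual interest)): balance=$2018.80 total_interest=$268.80
After 9 (month_end (apply 3% monthly interest)): balance=$2079.36 total_interest=$329.36
After 10 (withdraw($300)): balance=$1779.36 total_interest=$329.36
After 11 (withdraw($50)): balance=$1729.36 total_interest=$329.36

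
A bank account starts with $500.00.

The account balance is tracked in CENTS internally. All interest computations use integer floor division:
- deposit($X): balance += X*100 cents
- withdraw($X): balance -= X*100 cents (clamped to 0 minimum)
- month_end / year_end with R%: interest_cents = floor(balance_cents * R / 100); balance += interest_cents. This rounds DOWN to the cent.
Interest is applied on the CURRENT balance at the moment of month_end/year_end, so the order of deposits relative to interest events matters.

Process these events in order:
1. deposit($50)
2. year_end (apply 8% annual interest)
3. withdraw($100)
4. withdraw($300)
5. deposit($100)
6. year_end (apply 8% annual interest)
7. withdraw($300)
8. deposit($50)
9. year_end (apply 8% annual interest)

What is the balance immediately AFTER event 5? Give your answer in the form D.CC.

After 1 (deposit($50)): balance=$550.00 total_interest=$0.00
After 2 (year_end (apply 8% annual interest)): balance=$594.00 total_interest=$44.00
After 3 (withdraw($100)): balance=$494.00 total_interest=$44.00
After 4 (withdraw($300)): balance=$194.00 total_interest=$44.00
After 5 (deposit($100)): balance=$294.00 total_interest=$44.00

Answer: 294.00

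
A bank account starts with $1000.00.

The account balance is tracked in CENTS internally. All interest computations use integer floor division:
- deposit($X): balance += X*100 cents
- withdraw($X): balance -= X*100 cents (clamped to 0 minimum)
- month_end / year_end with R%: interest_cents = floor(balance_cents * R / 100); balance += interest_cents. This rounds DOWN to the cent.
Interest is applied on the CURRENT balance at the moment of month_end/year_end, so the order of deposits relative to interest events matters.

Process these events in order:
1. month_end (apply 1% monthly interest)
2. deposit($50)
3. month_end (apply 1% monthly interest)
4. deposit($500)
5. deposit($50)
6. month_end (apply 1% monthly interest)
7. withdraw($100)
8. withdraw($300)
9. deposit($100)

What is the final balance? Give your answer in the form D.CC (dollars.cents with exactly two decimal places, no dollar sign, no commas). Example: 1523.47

After 1 (month_end (apply 1% monthly interest)): balance=$1010.00 total_interest=$10.00
After 2 (deposit($50)): balance=$1060.00 total_interest=$10.00
After 3 (month_end (apply 1% monthly interest)): balance=$1070.60 total_interest=$20.60
After 4 (deposit($500)): balance=$1570.60 total_interest=$20.60
After 5 (deposit($50)): balance=$1620.60 total_interest=$20.60
After 6 (month_end (apply 1% monthly interest)): balance=$1636.80 total_interest=$36.80
After 7 (withdraw($100)): balance=$1536.80 total_interest=$36.80
After 8 (withdraw($300)): balance=$1236.80 total_interest=$36.80
After 9 (deposit($100)): balance=$1336.80 total_interest=$36.80

Answer: 1336.80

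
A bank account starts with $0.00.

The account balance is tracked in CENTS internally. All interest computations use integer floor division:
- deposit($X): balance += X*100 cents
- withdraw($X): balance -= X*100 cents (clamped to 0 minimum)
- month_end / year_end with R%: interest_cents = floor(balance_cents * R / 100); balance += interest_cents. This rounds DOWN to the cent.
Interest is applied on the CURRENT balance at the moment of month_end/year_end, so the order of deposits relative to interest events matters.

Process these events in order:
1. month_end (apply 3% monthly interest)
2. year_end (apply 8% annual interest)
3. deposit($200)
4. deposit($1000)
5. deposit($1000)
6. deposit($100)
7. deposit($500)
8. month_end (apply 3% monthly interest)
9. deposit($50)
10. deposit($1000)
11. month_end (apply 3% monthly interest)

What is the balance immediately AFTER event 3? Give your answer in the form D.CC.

Answer: 200.00

Derivation:
After 1 (month_end (apply 3% monthly interest)): balance=$0.00 total_interest=$0.00
After 2 (year_end (apply 8% annual interest)): balance=$0.00 total_interest=$0.00
After 3 (deposit($200)): balance=$200.00 total_interest=$0.00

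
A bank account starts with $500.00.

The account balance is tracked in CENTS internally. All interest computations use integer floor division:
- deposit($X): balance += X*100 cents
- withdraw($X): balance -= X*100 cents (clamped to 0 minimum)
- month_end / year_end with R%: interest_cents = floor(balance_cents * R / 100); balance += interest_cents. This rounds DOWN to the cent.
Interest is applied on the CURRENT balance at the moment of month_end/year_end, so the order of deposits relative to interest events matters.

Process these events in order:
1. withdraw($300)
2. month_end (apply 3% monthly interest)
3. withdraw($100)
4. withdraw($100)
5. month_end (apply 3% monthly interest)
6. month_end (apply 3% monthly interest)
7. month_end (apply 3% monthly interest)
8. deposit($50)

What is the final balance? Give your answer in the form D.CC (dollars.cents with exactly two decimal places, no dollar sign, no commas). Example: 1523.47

After 1 (withdraw($300)): balance=$200.00 total_interest=$0.00
After 2 (month_end (apply 3% monthly interest)): balance=$206.00 total_interest=$6.00
After 3 (withdraw($100)): balance=$106.00 total_interest=$6.00
After 4 (withdraw($100)): balance=$6.00 total_interest=$6.00
After 5 (month_end (apply 3% monthly interest)): balance=$6.18 total_interest=$6.18
After 6 (month_end (apply 3% monthly interest)): balance=$6.36 total_interest=$6.36
After 7 (month_end (apply 3% monthly interest)): balance=$6.55 total_interest=$6.55
After 8 (deposit($50)): balance=$56.55 total_interest=$6.55

Answer: 56.55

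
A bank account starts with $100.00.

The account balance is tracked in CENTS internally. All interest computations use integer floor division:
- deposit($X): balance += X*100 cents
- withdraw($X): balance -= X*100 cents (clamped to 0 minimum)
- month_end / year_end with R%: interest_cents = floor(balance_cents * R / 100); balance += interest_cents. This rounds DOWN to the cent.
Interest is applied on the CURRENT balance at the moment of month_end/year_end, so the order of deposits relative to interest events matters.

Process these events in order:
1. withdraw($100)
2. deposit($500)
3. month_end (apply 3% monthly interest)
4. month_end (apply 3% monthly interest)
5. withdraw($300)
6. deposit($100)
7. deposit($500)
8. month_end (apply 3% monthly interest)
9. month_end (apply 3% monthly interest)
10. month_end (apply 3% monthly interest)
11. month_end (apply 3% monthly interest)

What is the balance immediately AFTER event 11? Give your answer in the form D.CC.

After 1 (withdraw($100)): balance=$0.00 total_interest=$0.00
After 2 (deposit($500)): balance=$500.00 total_interest=$0.00
After 3 (month_end (apply 3% monthly interest)): balance=$515.00 total_interest=$15.00
After 4 (month_end (apply 3% monthly interest)): balance=$530.45 total_interest=$30.45
After 5 (withdraw($300)): balance=$230.45 total_interest=$30.45
After 6 (deposit($100)): balance=$330.45 total_interest=$30.45
After 7 (deposit($500)): balance=$830.45 total_interest=$30.45
After 8 (month_end (apply 3% monthly interest)): balance=$855.36 total_interest=$55.36
After 9 (month_end (apply 3% monthly interest)): balance=$881.02 total_interest=$81.02
After 10 (month_end (apply 3% monthly interest)): balance=$907.45 total_interest=$107.45
After 11 (month_end (apply 3% monthly interest)): balance=$934.67 total_interest=$134.67

Answer: 934.67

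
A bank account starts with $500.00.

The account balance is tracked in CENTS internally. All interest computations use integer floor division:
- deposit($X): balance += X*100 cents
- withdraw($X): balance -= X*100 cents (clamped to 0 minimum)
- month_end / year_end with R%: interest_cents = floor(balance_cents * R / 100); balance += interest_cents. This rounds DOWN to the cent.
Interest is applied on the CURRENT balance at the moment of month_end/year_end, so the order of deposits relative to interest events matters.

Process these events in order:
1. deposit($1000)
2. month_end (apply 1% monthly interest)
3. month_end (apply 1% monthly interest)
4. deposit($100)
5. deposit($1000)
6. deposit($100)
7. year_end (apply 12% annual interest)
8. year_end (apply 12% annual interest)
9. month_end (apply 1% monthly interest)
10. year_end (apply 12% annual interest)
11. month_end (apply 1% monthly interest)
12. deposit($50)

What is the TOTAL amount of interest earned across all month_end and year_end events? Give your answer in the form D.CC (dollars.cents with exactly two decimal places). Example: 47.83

After 1 (deposit($1000)): balance=$1500.00 total_interest=$0.00
After 2 (month_end (apply 1% monthly interest)): balance=$1515.00 total_interest=$15.00
After 3 (month_end (apply 1% monthly interest)): balance=$1530.15 total_interest=$30.15
After 4 (deposit($100)): balance=$1630.15 total_interest=$30.15
After 5 (deposit($1000)): balance=$2630.15 total_interest=$30.15
After 6 (deposit($100)): balance=$2730.15 total_interest=$30.15
After 7 (year_end (apply 12% annual interest)): balance=$3057.76 total_interest=$357.76
After 8 (year_end (apply 12% annual interest)): balance=$3424.69 total_interest=$724.69
After 9 (month_end (apply 1% monthly interest)): balance=$3458.93 total_interest=$758.93
After 10 (year_end (apply 12% annual interest)): balance=$3874.00 total_interest=$1174.00
After 11 (month_end (apply 1% monthly interest)): balance=$3912.74 total_interest=$1212.74
After 12 (deposit($50)): balance=$3962.74 total_interest=$1212.74

Answer: 1212.74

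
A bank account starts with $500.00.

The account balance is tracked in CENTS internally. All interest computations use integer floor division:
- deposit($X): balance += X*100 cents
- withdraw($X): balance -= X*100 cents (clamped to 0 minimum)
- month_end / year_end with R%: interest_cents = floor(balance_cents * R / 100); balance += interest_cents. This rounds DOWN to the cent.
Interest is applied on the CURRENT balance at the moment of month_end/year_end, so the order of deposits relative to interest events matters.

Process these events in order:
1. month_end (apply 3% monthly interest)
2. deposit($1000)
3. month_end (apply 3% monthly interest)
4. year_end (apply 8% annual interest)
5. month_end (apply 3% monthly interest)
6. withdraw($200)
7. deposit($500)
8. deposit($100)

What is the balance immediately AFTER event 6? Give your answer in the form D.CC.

After 1 (month_end (apply 3% monthly interest)): balance=$515.00 total_interest=$15.00
After 2 (deposit($1000)): balance=$1515.00 total_interest=$15.00
After 3 (month_end (apply 3% monthly interest)): balance=$1560.45 total_interest=$60.45
After 4 (year_end (apply 8% annual interest)): balance=$1685.28 total_interest=$185.28
After 5 (month_end (apply 3% monthly interest)): balance=$1735.83 total_interest=$235.83
After 6 (withdraw($200)): balance=$1535.83 total_interest=$235.83

Answer: 1535.83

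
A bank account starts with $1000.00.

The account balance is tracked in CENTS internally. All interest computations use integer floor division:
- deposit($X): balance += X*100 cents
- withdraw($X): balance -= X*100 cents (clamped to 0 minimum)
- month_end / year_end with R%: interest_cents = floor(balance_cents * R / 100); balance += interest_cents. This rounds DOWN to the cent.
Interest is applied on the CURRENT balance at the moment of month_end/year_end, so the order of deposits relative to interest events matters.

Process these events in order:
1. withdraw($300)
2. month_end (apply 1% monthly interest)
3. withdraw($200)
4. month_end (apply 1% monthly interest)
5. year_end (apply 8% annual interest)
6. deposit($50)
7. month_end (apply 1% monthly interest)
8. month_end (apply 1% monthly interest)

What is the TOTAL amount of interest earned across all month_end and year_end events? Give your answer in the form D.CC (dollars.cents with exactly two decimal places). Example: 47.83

After 1 (withdraw($300)): balance=$700.00 total_interest=$0.00
After 2 (month_end (apply 1% monthly interest)): balance=$707.00 total_interest=$7.00
After 3 (withdraw($200)): balance=$507.00 total_interest=$7.00
After 4 (month_end (apply 1% monthly interest)): balance=$512.07 total_interest=$12.07
After 5 (year_end (apply 8% annual interest)): balance=$553.03 total_interest=$53.03
After 6 (deposit($50)): balance=$603.03 total_interest=$53.03
After 7 (month_end (apply 1% monthly interest)): balance=$609.06 total_interest=$59.06
After 8 (month_end (apply 1% monthly interest)): balance=$615.15 total_interest=$65.15

Answer: 65.15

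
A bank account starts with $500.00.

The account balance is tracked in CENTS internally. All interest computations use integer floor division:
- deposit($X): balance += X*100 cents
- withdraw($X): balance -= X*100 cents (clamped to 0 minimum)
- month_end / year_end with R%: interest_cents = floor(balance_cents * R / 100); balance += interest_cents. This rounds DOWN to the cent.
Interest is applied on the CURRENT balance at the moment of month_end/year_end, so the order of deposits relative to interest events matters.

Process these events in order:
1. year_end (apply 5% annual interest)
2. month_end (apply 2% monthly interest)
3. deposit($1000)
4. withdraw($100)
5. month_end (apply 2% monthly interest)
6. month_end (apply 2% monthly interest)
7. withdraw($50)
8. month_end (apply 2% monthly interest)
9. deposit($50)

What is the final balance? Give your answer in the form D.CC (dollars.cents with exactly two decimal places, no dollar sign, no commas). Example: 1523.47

Answer: 1522.35

Derivation:
After 1 (year_end (apply 5% annual interest)): balance=$525.00 total_interest=$25.00
After 2 (month_end (apply 2% monthly interest)): balance=$535.50 total_interest=$35.50
After 3 (deposit($1000)): balance=$1535.50 total_interest=$35.50
After 4 (withdraw($100)): balance=$1435.50 total_interest=$35.50
After 5 (month_end (apply 2% monthly interest)): balance=$1464.21 total_interest=$64.21
After 6 (month_end (apply 2% monthly interest)): balance=$1493.49 total_interest=$93.49
After 7 (withdraw($50)): balance=$1443.49 total_interest=$93.49
After 8 (month_end (apply 2% monthly interest)): balance=$1472.35 total_interest=$122.35
After 9 (deposit($50)): balance=$1522.35 total_interest=$122.35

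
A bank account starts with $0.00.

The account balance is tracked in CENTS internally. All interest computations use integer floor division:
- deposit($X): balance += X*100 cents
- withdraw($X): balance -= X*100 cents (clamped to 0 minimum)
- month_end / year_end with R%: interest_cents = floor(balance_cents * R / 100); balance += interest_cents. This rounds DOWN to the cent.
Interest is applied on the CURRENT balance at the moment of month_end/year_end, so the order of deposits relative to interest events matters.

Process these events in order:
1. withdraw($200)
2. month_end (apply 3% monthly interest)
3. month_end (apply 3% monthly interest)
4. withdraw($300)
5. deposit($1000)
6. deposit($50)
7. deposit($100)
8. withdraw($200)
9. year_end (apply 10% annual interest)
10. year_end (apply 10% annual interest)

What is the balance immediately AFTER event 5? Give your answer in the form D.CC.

Answer: 1000.00

Derivation:
After 1 (withdraw($200)): balance=$0.00 total_interest=$0.00
After 2 (month_end (apply 3% monthly interest)): balance=$0.00 total_interest=$0.00
After 3 (month_end (apply 3% monthly interest)): balance=$0.00 total_interest=$0.00
After 4 (withdraw($300)): balance=$0.00 total_interest=$0.00
After 5 (deposit($1000)): balance=$1000.00 total_interest=$0.00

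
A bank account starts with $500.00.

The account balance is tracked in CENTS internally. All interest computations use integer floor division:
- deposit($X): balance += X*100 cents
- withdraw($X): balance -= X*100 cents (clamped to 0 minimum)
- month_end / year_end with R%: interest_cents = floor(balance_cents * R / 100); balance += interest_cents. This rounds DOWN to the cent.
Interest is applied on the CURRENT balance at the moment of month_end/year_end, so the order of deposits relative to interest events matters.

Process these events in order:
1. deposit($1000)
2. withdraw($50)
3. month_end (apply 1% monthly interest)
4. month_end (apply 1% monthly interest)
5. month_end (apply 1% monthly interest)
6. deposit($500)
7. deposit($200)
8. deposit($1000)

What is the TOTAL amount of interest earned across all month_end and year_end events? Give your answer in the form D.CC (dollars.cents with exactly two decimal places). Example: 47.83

After 1 (deposit($1000)): balance=$1500.00 total_interest=$0.00
After 2 (withdraw($50)): balance=$1450.00 total_interest=$0.00
After 3 (month_end (apply 1% monthly interest)): balance=$1464.50 total_interest=$14.50
After 4 (month_end (apply 1% monthly interest)): balance=$1479.14 total_interest=$29.14
After 5 (month_end (apply 1% monthly interest)): balance=$1493.93 total_interest=$43.93
After 6 (deposit($500)): balance=$1993.93 total_interest=$43.93
After 7 (deposit($200)): balance=$2193.93 total_interest=$43.93
After 8 (deposit($1000)): balance=$3193.93 total_interest=$43.93

Answer: 43.93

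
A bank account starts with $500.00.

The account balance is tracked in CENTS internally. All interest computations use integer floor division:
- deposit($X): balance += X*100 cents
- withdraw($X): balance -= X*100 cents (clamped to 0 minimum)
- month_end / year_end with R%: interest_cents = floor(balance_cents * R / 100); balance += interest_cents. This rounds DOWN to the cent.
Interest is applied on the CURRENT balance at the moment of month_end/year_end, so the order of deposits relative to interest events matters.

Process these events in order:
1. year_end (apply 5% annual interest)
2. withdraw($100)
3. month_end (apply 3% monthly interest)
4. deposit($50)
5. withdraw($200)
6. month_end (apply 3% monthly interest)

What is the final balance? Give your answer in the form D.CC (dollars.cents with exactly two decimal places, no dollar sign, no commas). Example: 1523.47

Answer: 296.38

Derivation:
After 1 (year_end (apply 5% annual interest)): balance=$525.00 total_interest=$25.00
After 2 (withdraw($100)): balance=$425.00 total_interest=$25.00
After 3 (month_end (apply 3% monthly interest)): balance=$437.75 total_interest=$37.75
After 4 (deposit($50)): balance=$487.75 total_interest=$37.75
After 5 (withdraw($200)): balance=$287.75 total_interest=$37.75
After 6 (month_end (apply 3% monthly interest)): balance=$296.38 total_interest=$46.38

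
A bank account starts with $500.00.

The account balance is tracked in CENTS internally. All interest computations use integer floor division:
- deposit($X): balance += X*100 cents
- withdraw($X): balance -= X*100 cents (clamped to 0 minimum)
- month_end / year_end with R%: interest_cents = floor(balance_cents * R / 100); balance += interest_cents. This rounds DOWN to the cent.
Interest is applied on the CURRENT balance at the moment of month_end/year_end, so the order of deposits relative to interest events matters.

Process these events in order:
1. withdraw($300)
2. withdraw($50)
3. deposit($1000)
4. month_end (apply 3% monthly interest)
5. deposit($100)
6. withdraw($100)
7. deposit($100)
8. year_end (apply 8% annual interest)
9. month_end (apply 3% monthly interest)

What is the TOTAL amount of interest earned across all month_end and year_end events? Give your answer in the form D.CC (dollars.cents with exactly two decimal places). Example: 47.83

After 1 (withdraw($300)): balance=$200.00 total_interest=$0.00
After 2 (withdraw($50)): balance=$150.00 total_interest=$0.00
After 3 (deposit($1000)): balance=$1150.00 total_interest=$0.00
After 4 (month_end (apply 3% monthly interest)): balance=$1184.50 total_interest=$34.50
After 5 (deposit($100)): balance=$1284.50 total_interest=$34.50
After 6 (withdraw($100)): balance=$1184.50 total_interest=$34.50
After 7 (deposit($100)): balance=$1284.50 total_interest=$34.50
After 8 (year_end (apply 8% annual interest)): balance=$1387.26 total_interest=$137.26
After 9 (month_end (apply 3% monthly interest)): balance=$1428.87 total_interest=$178.87

Answer: 178.87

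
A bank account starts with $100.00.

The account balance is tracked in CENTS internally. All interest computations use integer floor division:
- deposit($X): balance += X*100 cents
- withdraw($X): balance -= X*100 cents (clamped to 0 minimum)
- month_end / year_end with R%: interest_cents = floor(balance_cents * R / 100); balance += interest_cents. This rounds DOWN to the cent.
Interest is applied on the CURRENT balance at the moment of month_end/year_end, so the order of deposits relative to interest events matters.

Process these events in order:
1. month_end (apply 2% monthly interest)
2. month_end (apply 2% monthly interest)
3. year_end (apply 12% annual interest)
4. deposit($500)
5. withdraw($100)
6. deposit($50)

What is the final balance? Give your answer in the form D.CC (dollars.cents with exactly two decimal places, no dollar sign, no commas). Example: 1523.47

After 1 (month_end (apply 2% monthly interest)): balance=$102.00 total_interest=$2.00
After 2 (month_end (apply 2% monthly interest)): balance=$104.04 total_interest=$4.04
After 3 (year_end (apply 12% annual interest)): balance=$116.52 total_interest=$16.52
After 4 (deposit($500)): balance=$616.52 total_interest=$16.52
After 5 (withdraw($100)): balance=$516.52 total_interest=$16.52
After 6 (deposit($50)): balance=$566.52 total_interest=$16.52

Answer: 566.52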